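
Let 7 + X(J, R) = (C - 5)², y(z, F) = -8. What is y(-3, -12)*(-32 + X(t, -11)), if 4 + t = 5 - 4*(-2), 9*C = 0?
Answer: 112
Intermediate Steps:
C = 0 (C = (⅑)*0 = 0)
t = 9 (t = -4 + (5 - 4*(-2)) = -4 + (5 + 8) = -4 + 13 = 9)
X(J, R) = 18 (X(J, R) = -7 + (0 - 5)² = -7 + (-5)² = -7 + 25 = 18)
y(-3, -12)*(-32 + X(t, -11)) = -8*(-32 + 18) = -8*(-14) = 112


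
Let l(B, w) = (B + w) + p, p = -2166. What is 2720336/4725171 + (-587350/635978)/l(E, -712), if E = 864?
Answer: 1743572030141681/3026140535853666 ≈ 0.57617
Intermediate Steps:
l(B, w) = -2166 + B + w (l(B, w) = (B + w) - 2166 = -2166 + B + w)
2720336/4725171 + (-587350/635978)/l(E, -712) = 2720336/4725171 + (-587350/635978)/(-2166 + 864 - 712) = 2720336*(1/4725171) - 587350*1/635978/(-2014) = 2720336/4725171 - 293675/317989*(-1/2014) = 2720336/4725171 + 293675/640429846 = 1743572030141681/3026140535853666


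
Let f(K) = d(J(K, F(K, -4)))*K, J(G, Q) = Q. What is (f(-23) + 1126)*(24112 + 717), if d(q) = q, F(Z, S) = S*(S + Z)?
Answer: -33717782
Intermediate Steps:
f(K) = K*(16 - 4*K) (f(K) = (-4*(-4 + K))*K = (16 - 4*K)*K = K*(16 - 4*K))
(f(-23) + 1126)*(24112 + 717) = (4*(-23)*(4 - 1*(-23)) + 1126)*(24112 + 717) = (4*(-23)*(4 + 23) + 1126)*24829 = (4*(-23)*27 + 1126)*24829 = (-2484 + 1126)*24829 = -1358*24829 = -33717782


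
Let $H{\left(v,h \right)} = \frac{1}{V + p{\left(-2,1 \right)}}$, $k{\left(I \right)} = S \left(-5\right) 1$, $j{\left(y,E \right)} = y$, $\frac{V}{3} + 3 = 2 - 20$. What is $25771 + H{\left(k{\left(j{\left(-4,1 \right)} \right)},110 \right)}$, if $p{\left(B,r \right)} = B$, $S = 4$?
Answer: $\frac{1675114}{65} \approx 25771.0$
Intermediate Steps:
$V = -63$ ($V = -9 + 3 \left(2 - 20\right) = -9 + 3 \left(-18\right) = -9 - 54 = -63$)
$k{\left(I \right)} = -20$ ($k{\left(I \right)} = 4 \left(-5\right) 1 = \left(-20\right) 1 = -20$)
$H{\left(v,h \right)} = - \frac{1}{65}$ ($H{\left(v,h \right)} = \frac{1}{-63 - 2} = \frac{1}{-65} = - \frac{1}{65}$)
$25771 + H{\left(k{\left(j{\left(-4,1 \right)} \right)},110 \right)} = 25771 - \frac{1}{65} = \frac{1675114}{65}$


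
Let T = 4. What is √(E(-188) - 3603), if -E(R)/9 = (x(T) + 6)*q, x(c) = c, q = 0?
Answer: I*√3603 ≈ 60.025*I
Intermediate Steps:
E(R) = 0 (E(R) = -9*(4 + 6)*0 = -90*0 = -9*0 = 0)
√(E(-188) - 3603) = √(0 - 3603) = √(-3603) = I*√3603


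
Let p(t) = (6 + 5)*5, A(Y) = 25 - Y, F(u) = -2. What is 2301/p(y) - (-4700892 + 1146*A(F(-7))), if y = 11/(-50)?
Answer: 256849551/55 ≈ 4.6700e+6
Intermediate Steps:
y = -11/50 (y = 11*(-1/50) = -11/50 ≈ -0.22000)
p(t) = 55 (p(t) = 11*5 = 55)
2301/p(y) - (-4700892 + 1146*A(F(-7))) = 2301/55 - (-4672242 + 2292) = 2301*(1/55) - 1146/(1/((25 + 2) - 4102)) = 2301/55 - 1146/(1/(27 - 4102)) = 2301/55 - 1146/(1/(-4075)) = 2301/55 - 1146/(-1/4075) = 2301/55 - 1146*(-4075) = 2301/55 + 4669950 = 256849551/55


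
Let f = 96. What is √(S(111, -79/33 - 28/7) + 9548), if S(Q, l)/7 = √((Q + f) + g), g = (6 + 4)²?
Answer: √(9548 + 7*√307) ≈ 98.339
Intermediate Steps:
g = 100 (g = 10² = 100)
S(Q, l) = 7*√(196 + Q) (S(Q, l) = 7*√((Q + 96) + 100) = 7*√((96 + Q) + 100) = 7*√(196 + Q))
√(S(111, -79/33 - 28/7) + 9548) = √(7*√(196 + 111) + 9548) = √(7*√307 + 9548) = √(9548 + 7*√307)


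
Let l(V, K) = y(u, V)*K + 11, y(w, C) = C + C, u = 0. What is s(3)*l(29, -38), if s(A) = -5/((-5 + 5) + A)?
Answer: 3655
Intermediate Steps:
y(w, C) = 2*C
l(V, K) = 11 + 2*K*V (l(V, K) = (2*V)*K + 11 = 2*K*V + 11 = 11 + 2*K*V)
s(A) = -5/A (s(A) = -5/(0 + A) = -5/A)
s(3)*l(29, -38) = (-5/3)*(11 + 2*(-38)*29) = (-5*⅓)*(11 - 2204) = -5/3*(-2193) = 3655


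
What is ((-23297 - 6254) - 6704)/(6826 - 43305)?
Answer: 36255/36479 ≈ 0.99386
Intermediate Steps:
((-23297 - 6254) - 6704)/(6826 - 43305) = (-29551 - 6704)/(-36479) = -36255*(-1/36479) = 36255/36479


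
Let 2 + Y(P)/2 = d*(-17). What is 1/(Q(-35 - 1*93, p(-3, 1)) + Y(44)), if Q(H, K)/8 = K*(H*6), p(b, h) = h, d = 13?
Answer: -1/6590 ≈ -0.00015175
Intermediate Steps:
Q(H, K) = 48*H*K (Q(H, K) = 8*(K*(H*6)) = 8*(K*(6*H)) = 8*(6*H*K) = 48*H*K)
Y(P) = -446 (Y(P) = -4 + 2*(13*(-17)) = -4 + 2*(-221) = -4 - 442 = -446)
1/(Q(-35 - 1*93, p(-3, 1)) + Y(44)) = 1/(48*(-35 - 1*93)*1 - 446) = 1/(48*(-35 - 93)*1 - 446) = 1/(48*(-128)*1 - 446) = 1/(-6144 - 446) = 1/(-6590) = -1/6590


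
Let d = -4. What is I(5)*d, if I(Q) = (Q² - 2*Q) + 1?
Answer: -64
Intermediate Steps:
I(Q) = 1 + Q² - 2*Q
I(5)*d = (1 + 5² - 2*5)*(-4) = (1 + 25 - 10)*(-4) = 16*(-4) = -64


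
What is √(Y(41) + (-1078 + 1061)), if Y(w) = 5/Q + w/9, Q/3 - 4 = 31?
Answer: I*√5467/21 ≈ 3.5209*I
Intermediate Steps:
Q = 105 (Q = 12 + 3*31 = 12 + 93 = 105)
Y(w) = 1/21 + w/9 (Y(w) = 5/105 + w/9 = 5*(1/105) + w*(⅑) = 1/21 + w/9)
√(Y(41) + (-1078 + 1061)) = √((1/21 + (⅑)*41) + (-1078 + 1061)) = √((1/21 + 41/9) - 17) = √(290/63 - 17) = √(-781/63) = I*√5467/21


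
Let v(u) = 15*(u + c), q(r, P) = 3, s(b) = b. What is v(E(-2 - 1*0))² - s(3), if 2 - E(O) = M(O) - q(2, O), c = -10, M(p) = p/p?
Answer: 8097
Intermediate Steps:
M(p) = 1
E(O) = 4 (E(O) = 2 - (1 - 1*3) = 2 - (1 - 3) = 2 - 1*(-2) = 2 + 2 = 4)
v(u) = -150 + 15*u (v(u) = 15*(u - 10) = 15*(-10 + u) = -150 + 15*u)
v(E(-2 - 1*0))² - s(3) = (-150 + 15*4)² - 1*3 = (-150 + 60)² - 3 = (-90)² - 3 = 8100 - 3 = 8097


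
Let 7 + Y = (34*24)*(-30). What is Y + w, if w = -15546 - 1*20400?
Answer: -60433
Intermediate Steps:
Y = -24487 (Y = -7 + (34*24)*(-30) = -7 + 816*(-30) = -7 - 24480 = -24487)
w = -35946 (w = -15546 - 20400 = -35946)
Y + w = -24487 - 35946 = -60433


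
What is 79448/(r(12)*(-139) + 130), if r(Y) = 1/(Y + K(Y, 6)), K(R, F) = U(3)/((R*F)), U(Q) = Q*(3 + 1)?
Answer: 724963/1082 ≈ 670.02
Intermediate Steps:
U(Q) = 4*Q (U(Q) = Q*4 = 4*Q)
K(R, F) = 12/(F*R) (K(R, F) = (4*3)/((R*F)) = 12/((F*R)) = 12*(1/(F*R)) = 12/(F*R))
r(Y) = 1/(Y + 2/Y) (r(Y) = 1/(Y + 12/(6*Y)) = 1/(Y + 12*(1/6)/Y) = 1/(Y + 2/Y))
79448/(r(12)*(-139) + 130) = 79448/((12/(2 + 12**2))*(-139) + 130) = 79448/((12/(2 + 144))*(-139) + 130) = 79448/((12/146)*(-139) + 130) = 79448/((12*(1/146))*(-139) + 130) = 79448/((6/73)*(-139) + 130) = 79448/(-834/73 + 130) = 79448/(8656/73) = 79448*(73/8656) = 724963/1082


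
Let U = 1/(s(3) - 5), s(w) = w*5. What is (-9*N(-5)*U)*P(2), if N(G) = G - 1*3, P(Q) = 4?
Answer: 144/5 ≈ 28.800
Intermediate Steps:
s(w) = 5*w
U = ⅒ (U = 1/(5*3 - 5) = 1/(15 - 5) = 1/10 = ⅒ ≈ 0.10000)
N(G) = -3 + G (N(G) = G - 3 = -3 + G)
(-9*N(-5)*U)*P(2) = -9*(-3 - 5)/10*4 = -(-72)/10*4 = -9*(-⅘)*4 = (36/5)*4 = 144/5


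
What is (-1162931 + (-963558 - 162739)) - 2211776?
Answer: -4501004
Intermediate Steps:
(-1162931 + (-963558 - 162739)) - 2211776 = (-1162931 - 1126297) - 2211776 = -2289228 - 2211776 = -4501004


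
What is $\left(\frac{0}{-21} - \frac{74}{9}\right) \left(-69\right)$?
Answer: $\frac{1702}{3} \approx 567.33$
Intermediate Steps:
$\left(\frac{0}{-21} - \frac{74}{9}\right) \left(-69\right) = \left(0 \left(- \frac{1}{21}\right) - \frac{74}{9}\right) \left(-69\right) = \left(0 - \frac{74}{9}\right) \left(-69\right) = \left(- \frac{74}{9}\right) \left(-69\right) = \frac{1702}{3}$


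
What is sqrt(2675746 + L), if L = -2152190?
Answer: 2*sqrt(130889) ≈ 723.57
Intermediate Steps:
sqrt(2675746 + L) = sqrt(2675746 - 2152190) = sqrt(523556) = 2*sqrt(130889)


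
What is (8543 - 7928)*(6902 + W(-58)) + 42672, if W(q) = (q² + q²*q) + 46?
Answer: -113609328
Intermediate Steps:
W(q) = 46 + q² + q³ (W(q) = (q² + q³) + 46 = 46 + q² + q³)
(8543 - 7928)*(6902 + W(-58)) + 42672 = (8543 - 7928)*(6902 + (46 + (-58)² + (-58)³)) + 42672 = 615*(6902 + (46 + 3364 - 195112)) + 42672 = 615*(6902 - 191702) + 42672 = 615*(-184800) + 42672 = -113652000 + 42672 = -113609328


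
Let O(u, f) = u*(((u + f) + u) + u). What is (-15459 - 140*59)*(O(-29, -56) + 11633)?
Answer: -374285820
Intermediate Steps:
O(u, f) = u*(f + 3*u) (O(u, f) = u*(((f + u) + u) + u) = u*((f + 2*u) + u) = u*(f + 3*u))
(-15459 - 140*59)*(O(-29, -56) + 11633) = (-15459 - 140*59)*(-29*(-56 + 3*(-29)) + 11633) = (-15459 - 8260)*(-29*(-56 - 87) + 11633) = -23719*(-29*(-143) + 11633) = -23719*(4147 + 11633) = -23719*15780 = -374285820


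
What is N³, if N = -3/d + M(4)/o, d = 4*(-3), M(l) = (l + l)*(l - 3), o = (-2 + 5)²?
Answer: 68921/46656 ≈ 1.4772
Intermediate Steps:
o = 9 (o = 3² = 9)
M(l) = 2*l*(-3 + l) (M(l) = (2*l)*(-3 + l) = 2*l*(-3 + l))
d = -12
N = 41/36 (N = -3/(-12) + (2*4*(-3 + 4))/9 = -3*(-1/12) + (2*4*1)*(⅑) = ¼ + 8*(⅑) = ¼ + 8/9 = 41/36 ≈ 1.1389)
N³ = (41/36)³ = 68921/46656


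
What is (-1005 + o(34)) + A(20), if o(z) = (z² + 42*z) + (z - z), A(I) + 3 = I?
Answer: 1596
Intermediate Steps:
A(I) = -3 + I
o(z) = z² + 42*z (o(z) = (z² + 42*z) + 0 = z² + 42*z)
(-1005 + o(34)) + A(20) = (-1005 + 34*(42 + 34)) + (-3 + 20) = (-1005 + 34*76) + 17 = (-1005 + 2584) + 17 = 1579 + 17 = 1596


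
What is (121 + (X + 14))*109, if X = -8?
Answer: 13843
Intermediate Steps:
(121 + (X + 14))*109 = (121 + (-8 + 14))*109 = (121 + 6)*109 = 127*109 = 13843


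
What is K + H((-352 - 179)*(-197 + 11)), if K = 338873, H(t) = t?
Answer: 437639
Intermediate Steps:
K + H((-352 - 179)*(-197 + 11)) = 338873 + (-352 - 179)*(-197 + 11) = 338873 - 531*(-186) = 338873 + 98766 = 437639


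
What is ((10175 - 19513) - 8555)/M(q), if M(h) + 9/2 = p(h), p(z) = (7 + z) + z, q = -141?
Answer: 35786/559 ≈ 64.018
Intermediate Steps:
p(z) = 7 + 2*z
M(h) = 5/2 + 2*h (M(h) = -9/2 + (7 + 2*h) = 5/2 + 2*h)
((10175 - 19513) - 8555)/M(q) = ((10175 - 19513) - 8555)/(5/2 + 2*(-141)) = (-9338 - 8555)/(5/2 - 282) = -17893/(-559/2) = -17893*(-2/559) = 35786/559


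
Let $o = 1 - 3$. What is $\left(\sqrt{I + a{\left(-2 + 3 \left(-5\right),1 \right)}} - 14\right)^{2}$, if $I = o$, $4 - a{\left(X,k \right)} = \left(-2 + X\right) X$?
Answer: $\left(14 - i \sqrt{321}\right)^{2} \approx -125.0 - 501.66 i$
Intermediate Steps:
$a{\left(X,k \right)} = 4 - X \left(-2 + X\right)$ ($a{\left(X,k \right)} = 4 - \left(-2 + X\right) X = 4 - X \left(-2 + X\right)$)
$o = -2$
$I = -2$
$\left(\sqrt{I + a{\left(-2 + 3 \left(-5\right),1 \right)}} - 14\right)^{2} = \left(\sqrt{-2 + \left(4 - \left(-2 + 3 \left(-5\right)\right)^{2} + 2 \left(-2 + 3 \left(-5\right)\right)\right)} - 14\right)^{2} = \left(\sqrt{-2 + \left(4 - \left(-2 - 15\right)^{2} + 2 \left(-2 - 15\right)\right)} - 14\right)^{2} = \left(\sqrt{-2 + \left(4 - \left(-17\right)^{2} + 2 \left(-17\right)\right)} - 14\right)^{2} = \left(\sqrt{-2 - 319} - 14\right)^{2} = \left(\sqrt{-321} - 14\right)^{2} = \left(i \sqrt{321} - 14\right)^{2} = \left(-14 + i \sqrt{321}\right)^{2}$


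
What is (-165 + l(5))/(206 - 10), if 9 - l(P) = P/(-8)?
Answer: -1243/1568 ≈ -0.79273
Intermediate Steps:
l(P) = 9 + P/8 (l(P) = 9 - P/(-8) = 9 - P*(-1)/8 = 9 - (-1)*P/8 = 9 + P/8)
(-165 + l(5))/(206 - 10) = (-165 + (9 + (⅛)*5))/(206 - 10) = (-165 + (9 + 5/8))/196 = (-165 + 77/8)*(1/196) = -1243/8*1/196 = -1243/1568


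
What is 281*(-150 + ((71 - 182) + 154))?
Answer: -30067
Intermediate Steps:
281*(-150 + ((71 - 182) + 154)) = 281*(-150 + (-111 + 154)) = 281*(-150 + 43) = 281*(-107) = -30067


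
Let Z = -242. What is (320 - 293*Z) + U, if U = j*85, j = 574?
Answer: 120016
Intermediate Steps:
U = 48790 (U = 574*85 = 48790)
(320 - 293*Z) + U = (320 - 293*(-242)) + 48790 = (320 + 70906) + 48790 = 71226 + 48790 = 120016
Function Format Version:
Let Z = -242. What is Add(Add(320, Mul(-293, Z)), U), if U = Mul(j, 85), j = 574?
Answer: 120016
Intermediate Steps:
U = 48790 (U = Mul(574, 85) = 48790)
Add(Add(320, Mul(-293, Z)), U) = Add(Add(320, Mul(-293, -242)), 48790) = Add(Add(320, 70906), 48790) = Add(71226, 48790) = 120016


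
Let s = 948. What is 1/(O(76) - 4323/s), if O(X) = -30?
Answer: -316/10921 ≈ -0.028935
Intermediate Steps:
1/(O(76) - 4323/s) = 1/(-30 - 4323/948) = 1/(-30 - 4323*1/948) = 1/(-30 - 1441/316) = 1/(-10921/316) = -316/10921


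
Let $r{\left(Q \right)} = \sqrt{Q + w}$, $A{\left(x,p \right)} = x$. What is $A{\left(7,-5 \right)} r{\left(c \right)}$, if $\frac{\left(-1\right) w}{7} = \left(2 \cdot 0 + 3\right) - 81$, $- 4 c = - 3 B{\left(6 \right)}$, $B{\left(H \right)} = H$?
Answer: $\frac{7 \sqrt{2202}}{2} \approx 164.24$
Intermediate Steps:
$c = \frac{9}{2}$ ($c = - \frac{\left(-3\right) 6}{4} = \left(- \frac{1}{4}\right) \left(-18\right) = \frac{9}{2} \approx 4.5$)
$w = 546$ ($w = - 7 \left(\left(2 \cdot 0 + 3\right) - 81\right) = - 7 \left(\left(0 + 3\right) - 81\right) = - 7 \left(3 - 81\right) = \left(-7\right) \left(-78\right) = 546$)
$r{\left(Q \right)} = \sqrt{546 + Q}$ ($r{\left(Q \right)} = \sqrt{Q + 546} = \sqrt{546 + Q}$)
$A{\left(7,-5 \right)} r{\left(c \right)} = 7 \sqrt{546 + \frac{9}{2}} = 7 \sqrt{\frac{1101}{2}} = 7 \frac{\sqrt{2202}}{2} = \frac{7 \sqrt{2202}}{2}$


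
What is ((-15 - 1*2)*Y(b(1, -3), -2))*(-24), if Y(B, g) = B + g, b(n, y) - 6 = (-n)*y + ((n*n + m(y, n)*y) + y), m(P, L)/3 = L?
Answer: -1632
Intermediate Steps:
m(P, L) = 3*L
b(n, y) = 6 + y + n**2 + 2*n*y (b(n, y) = 6 + ((-n)*y + ((n*n + (3*n)*y) + y)) = 6 + (-n*y + ((n**2 + 3*n*y) + y)) = 6 + (-n*y + (y + n**2 + 3*n*y)) = 6 + (y + n**2 + 2*n*y) = 6 + y + n**2 + 2*n*y)
((-15 - 1*2)*Y(b(1, -3), -2))*(-24) = ((-15 - 1*2)*((6 - 3 + 1**2 + 2*1*(-3)) - 2))*(-24) = ((-15 - 2)*((6 - 3 + 1 - 6) - 2))*(-24) = -17*(-2 - 2)*(-24) = -17*(-4)*(-24) = 68*(-24) = -1632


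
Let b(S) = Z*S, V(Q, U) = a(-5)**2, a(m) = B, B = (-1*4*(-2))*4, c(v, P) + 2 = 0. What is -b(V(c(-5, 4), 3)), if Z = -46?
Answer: 47104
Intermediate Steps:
c(v, P) = -2 (c(v, P) = -2 + 0 = -2)
B = 32 (B = -4*(-2)*4 = 8*4 = 32)
a(m) = 32
V(Q, U) = 1024 (V(Q, U) = 32**2 = 1024)
b(S) = -46*S
-b(V(c(-5, 4), 3)) = -(-46)*1024 = -1*(-47104) = 47104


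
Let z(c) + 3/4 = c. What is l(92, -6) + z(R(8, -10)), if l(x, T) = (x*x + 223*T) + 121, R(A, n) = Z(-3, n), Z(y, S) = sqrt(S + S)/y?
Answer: 28985/4 - 2*I*sqrt(5)/3 ≈ 7246.3 - 1.4907*I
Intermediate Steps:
Z(y, S) = sqrt(2)*sqrt(S)/y (Z(y, S) = sqrt(2*S)/y = (sqrt(2)*sqrt(S))/y = sqrt(2)*sqrt(S)/y)
R(A, n) = -sqrt(2)*sqrt(n)/3 (R(A, n) = sqrt(2)*sqrt(n)/(-3) = sqrt(2)*sqrt(n)*(-1/3) = -sqrt(2)*sqrt(n)/3)
z(c) = -3/4 + c
l(x, T) = 121 + x**2 + 223*T (l(x, T) = (x**2 + 223*T) + 121 = 121 + x**2 + 223*T)
l(92, -6) + z(R(8, -10)) = (121 + 92**2 + 223*(-6)) + (-3/4 - sqrt(2)*sqrt(-10)/3) = (121 + 8464 - 1338) + (-3/4 - sqrt(2)*I*sqrt(10)/3) = 7247 + (-3/4 - 2*I*sqrt(5)/3) = 28985/4 - 2*I*sqrt(5)/3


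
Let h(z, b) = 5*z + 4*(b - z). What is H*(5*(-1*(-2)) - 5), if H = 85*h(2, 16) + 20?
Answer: 28150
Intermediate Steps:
h(z, b) = z + 4*b (h(z, b) = 5*z + (-4*z + 4*b) = z + 4*b)
H = 5630 (H = 85*(2 + 4*16) + 20 = 85*(2 + 64) + 20 = 85*66 + 20 = 5610 + 20 = 5630)
H*(5*(-1*(-2)) - 5) = 5630*(5*(-1*(-2)) - 5) = 5630*(5*2 - 5) = 5630*(10 - 5) = 5630*5 = 28150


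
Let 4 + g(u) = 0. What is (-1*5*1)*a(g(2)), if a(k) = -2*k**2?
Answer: 160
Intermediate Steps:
g(u) = -4 (g(u) = -4 + 0 = -4)
(-1*5*1)*a(g(2)) = (-1*5*1)*(-2*(-4)**2) = (-5*1)*(-2*16) = -5*(-32) = 160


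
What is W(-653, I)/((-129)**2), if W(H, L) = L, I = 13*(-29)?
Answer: -377/16641 ≈ -0.022655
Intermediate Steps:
I = -377
W(-653, I)/((-129)**2) = -377/((-129)**2) = -377/16641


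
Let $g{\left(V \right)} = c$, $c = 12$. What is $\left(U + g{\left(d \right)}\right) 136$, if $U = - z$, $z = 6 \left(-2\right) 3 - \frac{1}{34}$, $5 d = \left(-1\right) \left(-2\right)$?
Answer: $6532$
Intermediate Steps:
$d = \frac{2}{5}$ ($d = \frac{\left(-1\right) \left(-2\right)}{5} = \frac{1}{5} \cdot 2 = \frac{2}{5} \approx 0.4$)
$z = - \frac{1225}{34}$ ($z = \left(-12\right) 3 - \frac{1}{34} = -36 - \frac{1}{34} = - \frac{1225}{34} \approx -36.029$)
$g{\left(V \right)} = 12$
$U = \frac{1225}{34}$ ($U = \left(-1\right) \left(- \frac{1225}{34}\right) = \frac{1225}{34} \approx 36.029$)
$\left(U + g{\left(d \right)}\right) 136 = \left(\frac{1225}{34} + 12\right) 136 = \frac{1633}{34} \cdot 136 = 6532$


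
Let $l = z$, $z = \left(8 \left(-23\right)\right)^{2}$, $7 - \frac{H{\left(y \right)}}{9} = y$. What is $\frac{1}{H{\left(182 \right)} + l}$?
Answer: $\frac{1}{32281} \approx 3.0978 \cdot 10^{-5}$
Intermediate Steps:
$H{\left(y \right)} = 63 - 9 y$
$z = 33856$ ($z = \left(-184\right)^{2} = 33856$)
$l = 33856$
$\frac{1}{H{\left(182 \right)} + l} = \frac{1}{\left(63 - 1638\right) + 33856} = \frac{1}{-1575 + 33856} = \frac{1}{32281}$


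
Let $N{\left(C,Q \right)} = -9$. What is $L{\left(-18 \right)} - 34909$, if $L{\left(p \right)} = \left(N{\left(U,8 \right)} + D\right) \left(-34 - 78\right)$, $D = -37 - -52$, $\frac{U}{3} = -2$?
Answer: $-35581$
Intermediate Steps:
$U = -6$ ($U = 3 \left(-2\right) = -6$)
$D = 15$ ($D = -37 + 52 = 15$)
$L{\left(p \right)} = -672$ ($L{\left(p \right)} = \left(-9 + 15\right) \left(-34 - 78\right) = 6 \left(-112\right) = -672$)
$L{\left(-18 \right)} - 34909 = -672 - 34909 = -35581$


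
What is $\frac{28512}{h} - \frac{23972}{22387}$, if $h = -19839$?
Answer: $- \frac{371292884}{148045231} \approx -2.508$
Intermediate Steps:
$\frac{28512}{h} - \frac{23972}{22387} = \frac{28512}{-19839} - \frac{23972}{22387} = 28512 \left(- \frac{1}{19839}\right) - \frac{23972}{22387} = - \frac{9504}{6613} - \frac{23972}{22387} = - \frac{371292884}{148045231}$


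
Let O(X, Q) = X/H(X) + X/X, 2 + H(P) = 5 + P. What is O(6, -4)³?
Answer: 125/27 ≈ 4.6296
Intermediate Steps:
H(P) = 3 + P (H(P) = -2 + (5 + P) = 3 + P)
O(X, Q) = 1 + X/(3 + X) (O(X, Q) = X/(3 + X) + X/X = X/(3 + X) + 1 = 1 + X/(3 + X))
O(6, -4)³ = ((3 + 2*6)/(3 + 6))³ = ((3 + 12)/9)³ = ((⅑)*15)³ = (5/3)³ = 125/27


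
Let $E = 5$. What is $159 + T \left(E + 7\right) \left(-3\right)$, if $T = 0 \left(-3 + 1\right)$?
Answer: $159$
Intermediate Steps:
$T = 0$ ($T = 0 \left(-2\right) = 0$)
$159 + T \left(E + 7\right) \left(-3\right) = 159 + 0 \left(5 + 7\right) \left(-3\right) = 159 + 0 \cdot 12 \left(-3\right) = 159 + 0 \left(-36\right) = 159 + 0 = 159$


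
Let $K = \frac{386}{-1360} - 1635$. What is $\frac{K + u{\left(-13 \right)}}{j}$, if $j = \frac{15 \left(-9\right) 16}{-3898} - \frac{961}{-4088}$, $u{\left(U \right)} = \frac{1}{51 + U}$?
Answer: $- \frac{21041728112853}{10155166835} \approx -2072.0$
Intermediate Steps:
$K = - \frac{1111993}{680}$ ($K = 386 \left(- \frac{1}{1360}\right) - 1635 = - \frac{193}{680} - 1635 = - \frac{1111993}{680} \approx -1635.3$)
$j = \frac{6288029}{7967512}$ ($j = \left(-135\right) 16 \left(- \frac{1}{3898}\right) - - \frac{961}{4088} = \left(-2160\right) \left(- \frac{1}{3898}\right) + \frac{961}{4088} = \frac{1080}{1949} + \frac{961}{4088} = \frac{6288029}{7967512} \approx 0.78921$)
$\frac{K + u{\left(-13 \right)}}{j} = \frac{- \frac{1111993}{680} + \frac{1}{51 - 13}}{\frac{6288029}{7967512}} = \left(- \frac{1111993}{680} + \frac{1}{38}\right) \frac{7967512}{6288029} = \left(- \frac{21127527}{12920}\right) \frac{7967512}{6288029} = - \frac{21041728112853}{10155166835}$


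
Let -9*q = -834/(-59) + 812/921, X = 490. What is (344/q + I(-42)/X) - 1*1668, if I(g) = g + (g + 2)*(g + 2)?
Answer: -187028543831/99962695 ≈ -1871.0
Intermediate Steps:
I(g) = g + (2 + g)**2 (I(g) = g + (2 + g)*(2 + g) = g + (2 + g)**2)
q = -816022/489051 (q = -(-834/(-59) + 812/921)/9 = -(-834*(-1/59) + 812*(1/921))/9 = -(834/59 + 812/921)/9 = -1/9*816022/54339 = -816022/489051 ≈ -1.6686)
(344/q + I(-42)/X) - 1*1668 = (344/(-816022/489051) + (-42 + (2 - 42)**2)/490) - 1*1668 = (344*(-489051/816022) + (-42 + (-40)**2)*(1/490)) - 1668 = (-84116772/408011 + (-42 + 1600)*(1/490)) - 1668 = (-84116772/408011 + 1558*(1/490)) - 1668 = (-84116772/408011 + 779/245) - 1668 = -20290768571/99962695 - 1668 = -187028543831/99962695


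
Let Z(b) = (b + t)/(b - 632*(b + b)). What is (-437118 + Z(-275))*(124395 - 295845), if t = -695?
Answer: 347065115591520/4631 ≈ 7.4944e+10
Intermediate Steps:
Z(b) = -(-695 + b)/(1263*b) (Z(b) = (b - 695)/(b - 632*(b + b)) = (-695 + b)/(b - 1264*b) = (-695 + b)/((-1263*b)) = (-695 + b)*(-1/(1263*b)) = -(-695 + b)/(1263*b))
(-437118 + Z(-275))*(124395 - 295845) = (-437118 + (1/1263)*(695 - 1*(-275))/(-275))*(124395 - 295845) = (-437118 + (1/1263)*(-1/275)*(695 + 275))*(-171450) = (-437118 + (1/1263)*(-1/275)*970)*(-171450) = (-437118 - 194/69465)*(-171450) = -30364402064/69465*(-171450) = 347065115591520/4631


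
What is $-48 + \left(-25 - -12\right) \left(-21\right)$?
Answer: $225$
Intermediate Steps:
$-48 + \left(-25 - -12\right) \left(-21\right) = -48 + \left(-25 + 12\right) \left(-21\right) = -48 - -273 = -48 + 273 = 225$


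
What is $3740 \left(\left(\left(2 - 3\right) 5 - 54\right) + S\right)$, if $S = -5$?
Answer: $-239360$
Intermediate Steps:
$3740 \left(\left(\left(2 - 3\right) 5 - 54\right) + S\right) = 3740 \left(\left(\left(2 - 3\right) 5 - 54\right) - 5\right) = 3740 \left(\left(\left(-1\right) 5 - 54\right) - 5\right) = 3740 \left(\left(-5 - 54\right) - 5\right) = 3740 \left(-59 - 5\right) = 3740 \left(-64\right) = -239360$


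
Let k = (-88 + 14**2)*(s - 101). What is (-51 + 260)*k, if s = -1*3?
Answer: -2347488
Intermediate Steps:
s = -3
k = -11232 (k = (-88 + 14**2)*(-3 - 101) = (-88 + 196)*(-104) = 108*(-104) = -11232)
(-51 + 260)*k = (-51 + 260)*(-11232) = 209*(-11232) = -2347488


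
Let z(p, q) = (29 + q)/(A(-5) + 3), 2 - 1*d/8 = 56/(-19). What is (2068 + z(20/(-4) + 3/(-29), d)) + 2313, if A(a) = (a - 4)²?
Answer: 6993379/1596 ≈ 4381.8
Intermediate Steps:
A(a) = (-4 + a)²
d = 752/19 (d = 16 - 448/(-19) = 16 - 448*(-1)/19 = 16 - 8*(-56/19) = 16 + 448/19 = 752/19 ≈ 39.579)
z(p, q) = 29/84 + q/84 (z(p, q) = (29 + q)/((-4 - 5)² + 3) = (29 + q)/((-9)² + 3) = (29 + q)/(81 + 3) = (29 + q)/84 = (29 + q)*(1/84) = 29/84 + q/84)
(2068 + z(20/(-4) + 3/(-29), d)) + 2313 = (2068 + (29/84 + (1/84)*(752/19))) + 2313 = (2068 + (29/84 + 188/399)) + 2313 = (2068 + 1303/1596) + 2313 = 3301831/1596 + 2313 = 6993379/1596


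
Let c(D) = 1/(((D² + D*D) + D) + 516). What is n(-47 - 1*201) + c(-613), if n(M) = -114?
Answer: -85664273/751441 ≈ -114.00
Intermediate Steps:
c(D) = 1/(516 + D + 2*D²) (c(D) = 1/(((D² + D²) + D) + 516) = 1/((2*D² + D) + 516) = 1/((D + 2*D²) + 516) = 1/(516 + D + 2*D²))
n(-47 - 1*201) + c(-613) = -114 + 1/(516 - 613 + 2*(-613)²) = -114 + 1/(516 - 613 + 2*375769) = -114 + 1/(516 - 613 + 751538) = -114 + 1/751441 = -85664273/751441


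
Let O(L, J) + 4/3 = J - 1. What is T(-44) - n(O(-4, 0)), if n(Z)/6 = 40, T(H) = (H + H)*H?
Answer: 3632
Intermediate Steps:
T(H) = 2*H² (T(H) = (2*H)*H = 2*H²)
O(L, J) = -7/3 + J (O(L, J) = -4/3 + (J - 1) = -4/3 + (-1 + J) = -7/3 + J)
n(Z) = 240 (n(Z) = 6*40 = 240)
T(-44) - n(O(-4, 0)) = 2*(-44)² - 1*240 = 2*1936 - 240 = 3872 - 240 = 3632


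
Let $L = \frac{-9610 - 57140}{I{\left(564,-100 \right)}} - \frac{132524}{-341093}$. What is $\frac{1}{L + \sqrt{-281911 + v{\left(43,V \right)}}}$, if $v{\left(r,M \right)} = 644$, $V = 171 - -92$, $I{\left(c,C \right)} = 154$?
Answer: $- \frac{298722645354826847}{323382454236425931636} - \frac{689806153033921 i \sqrt{281267}}{323382454236425931636} \approx -0.00092374 - 0.0011313 i$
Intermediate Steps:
$V = 263$ ($V = 171 + 92 = 263$)
$L = - \frac{11373774527}{26264161}$ ($L = \frac{-9610 - 57140}{154} - \frac{132524}{-341093} = \left(-66750\right) \frac{1}{154} - - \frac{132524}{341093} = - \frac{33375}{77} + \frac{132524}{341093} = - \frac{11373774527}{26264161} \approx -433.05$)
$\frac{1}{L + \sqrt{-281911 + v{\left(43,V \right)}}} = \frac{1}{- \frac{11373774527}{26264161} + \sqrt{-281911 + 644}} = \frac{1}{- \frac{11373774527}{26264161} + \sqrt{-281267}} = \frac{1}{- \frac{11373774527}{26264161} + i \sqrt{281267}}$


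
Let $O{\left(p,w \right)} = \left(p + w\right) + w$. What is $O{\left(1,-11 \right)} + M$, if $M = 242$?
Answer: $221$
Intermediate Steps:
$O{\left(p,w \right)} = p + 2 w$
$O{\left(1,-11 \right)} + M = \left(1 + 2 \left(-11\right)\right) + 242 = \left(1 - 22\right) + 242 = -21 + 242 = 221$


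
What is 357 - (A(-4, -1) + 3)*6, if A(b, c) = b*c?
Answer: 315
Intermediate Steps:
357 - (A(-4, -1) + 3)*6 = 357 - (-4*(-1) + 3)*6 = 357 - (4 + 3)*6 = 357 - 7*6 = 357 - 1*42 = 357 - 42 = 315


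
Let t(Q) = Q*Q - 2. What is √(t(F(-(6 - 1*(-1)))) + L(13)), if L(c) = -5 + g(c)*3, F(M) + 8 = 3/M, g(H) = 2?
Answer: 2*√858/7 ≈ 8.3690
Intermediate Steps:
F(M) = -8 + 3/M
t(Q) = -2 + Q² (t(Q) = Q² - 2 = -2 + Q²)
L(c) = 1 (L(c) = -5 + 2*3 = -5 + 6 = 1)
√(t(F(-(6 - 1*(-1)))) + L(13)) = √((-2 + (-8 + 3/((-(6 - 1*(-1)))))²) + 1) = √((-2 + (-8 + 3/((-(6 + 1))))²) + 1) = √((-2 + (-8 + 3/((-1*7)))²) + 1) = √((-2 + (-8 + 3/(-7))²) + 1) = √((-2 + (-8 + 3*(-⅐))²) + 1) = √((-2 + (-8 - 3/7)²) + 1) = √((-2 + (-59/7)²) + 1) = √((-2 + 3481/49) + 1) = √(3383/49 + 1) = √(3432/49) = 2*√858/7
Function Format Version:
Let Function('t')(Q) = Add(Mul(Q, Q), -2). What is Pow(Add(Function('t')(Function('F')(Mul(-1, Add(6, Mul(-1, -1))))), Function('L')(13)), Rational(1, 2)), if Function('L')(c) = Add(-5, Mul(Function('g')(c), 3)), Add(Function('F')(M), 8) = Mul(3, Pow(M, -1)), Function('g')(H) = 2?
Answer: Mul(Rational(2, 7), Pow(858, Rational(1, 2))) ≈ 8.3690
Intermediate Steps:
Function('F')(M) = Add(-8, Mul(3, Pow(M, -1)))
Function('t')(Q) = Add(-2, Pow(Q, 2)) (Function('t')(Q) = Add(Pow(Q, 2), -2) = Add(-2, Pow(Q, 2)))
Function('L')(c) = 1 (Function('L')(c) = Add(-5, Mul(2, 3)) = Add(-5, 6) = 1)
Pow(Add(Function('t')(Function('F')(Mul(-1, Add(6, Mul(-1, -1))))), Function('L')(13)), Rational(1, 2)) = Pow(Add(Add(-2, Pow(Add(-8, Mul(3, Pow(Mul(-1, Add(6, Mul(-1, -1))), -1))), 2)), 1), Rational(1, 2)) = Pow(Add(Add(-2, Pow(Add(-8, Mul(3, Pow(Mul(-1, Add(6, 1)), -1))), 2)), 1), Rational(1, 2)) = Pow(Add(Add(-2, Pow(Add(-8, Mul(3, Pow(Mul(-1, 7), -1))), 2)), 1), Rational(1, 2)) = Pow(Add(Add(-2, Pow(Add(-8, Mul(3, Pow(-7, -1))), 2)), 1), Rational(1, 2)) = Pow(Add(Add(-2, Pow(Add(-8, Mul(3, Rational(-1, 7))), 2)), 1), Rational(1, 2)) = Pow(Add(Add(-2, Pow(Add(-8, Rational(-3, 7)), 2)), 1), Rational(1, 2)) = Pow(Add(Add(-2, Pow(Rational(-59, 7), 2)), 1), Rational(1, 2)) = Pow(Add(Add(-2, Rational(3481, 49)), 1), Rational(1, 2)) = Pow(Add(Rational(3383, 49), 1), Rational(1, 2)) = Pow(Rational(3432, 49), Rational(1, 2)) = Mul(Rational(2, 7), Pow(858, Rational(1, 2)))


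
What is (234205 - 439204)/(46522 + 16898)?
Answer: -68333/21140 ≈ -3.2324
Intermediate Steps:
(234205 - 439204)/(46522 + 16898) = -204999/63420 = -204999*1/63420 = -68333/21140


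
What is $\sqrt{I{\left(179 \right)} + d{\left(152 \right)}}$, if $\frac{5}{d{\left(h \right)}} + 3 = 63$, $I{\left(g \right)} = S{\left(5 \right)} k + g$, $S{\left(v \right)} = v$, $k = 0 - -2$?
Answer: $\frac{\sqrt{6807}}{6} \approx 13.751$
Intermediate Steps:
$k = 2$ ($k = 0 + 2 = 2$)
$I{\left(g \right)} = 10 + g$ ($I{\left(g \right)} = 5 \cdot 2 + g = 10 + g$)
$d{\left(h \right)} = \frac{1}{12}$ ($d{\left(h \right)} = \frac{5}{-3 + 63} = \frac{5}{60} = 5 \cdot \frac{1}{60} = \frac{1}{12}$)
$\sqrt{I{\left(179 \right)} + d{\left(152 \right)}} = \sqrt{\left(10 + 179\right) + \frac{1}{12}} = \sqrt{189 + \frac{1}{12}} = \sqrt{\frac{2269}{12}} = \frac{\sqrt{6807}}{6}$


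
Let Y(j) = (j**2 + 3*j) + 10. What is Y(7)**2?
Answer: 6400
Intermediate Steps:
Y(j) = 10 + j**2 + 3*j
Y(7)**2 = (10 + 7**2 + 3*7)**2 = (10 + 49 + 21)**2 = 80**2 = 6400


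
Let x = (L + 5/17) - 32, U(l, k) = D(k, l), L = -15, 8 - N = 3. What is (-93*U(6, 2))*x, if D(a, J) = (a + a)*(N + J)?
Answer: 3249048/17 ≈ 1.9112e+5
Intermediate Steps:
N = 5 (N = 8 - 1*3 = 8 - 3 = 5)
D(a, J) = 2*a*(5 + J) (D(a, J) = (a + a)*(5 + J) = (2*a)*(5 + J) = 2*a*(5 + J))
U(l, k) = 2*k*(5 + l)
x = -794/17 (x = (-15 + 5/17) - 32 = -250/17 - 32 = -794/17 ≈ -46.706)
(-93*U(6, 2))*x = -186*2*(5 + 6)*(-794/17) = -186*2*11*(-794/17) = -93*44*(-794/17) = -4092*(-794/17) = 3249048/17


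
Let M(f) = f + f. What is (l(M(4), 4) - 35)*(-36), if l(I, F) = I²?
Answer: -1044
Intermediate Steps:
M(f) = 2*f
(l(M(4), 4) - 35)*(-36) = ((2*4)² - 35)*(-36) = (8² - 35)*(-36) = (64 - 35)*(-36) = 29*(-36) = -1044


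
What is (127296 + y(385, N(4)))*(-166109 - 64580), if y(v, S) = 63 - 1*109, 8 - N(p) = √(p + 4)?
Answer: -29355175250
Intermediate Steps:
N(p) = 8 - √(4 + p) (N(p) = 8 - √(p + 4) = 8 - √(4 + p))
y(v, S) = -46 (y(v, S) = 63 - 109 = -46)
(127296 + y(385, N(4)))*(-166109 - 64580) = (127296 - 46)*(-166109 - 64580) = 127250*(-230689) = -29355175250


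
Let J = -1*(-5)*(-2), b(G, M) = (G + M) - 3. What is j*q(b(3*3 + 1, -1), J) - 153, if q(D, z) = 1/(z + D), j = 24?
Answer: -159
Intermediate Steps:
b(G, M) = -3 + G + M
J = -10 (J = 5*(-2) = -10)
q(D, z) = 1/(D + z)
j*q(b(3*3 + 1, -1), J) - 153 = 24/((-3 + (3*3 + 1) - 1) - 10) - 153 = 24/((-3 + (9 + 1) - 1) - 10) - 153 = 24/((-3 + 10 - 1) - 10) - 153 = 24/(6 - 10) - 153 = 24/(-4) - 153 = 24*(-¼) - 153 = -6 - 153 = -159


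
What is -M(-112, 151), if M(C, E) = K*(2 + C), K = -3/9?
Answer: -110/3 ≈ -36.667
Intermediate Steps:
K = -⅓ (K = -3*⅑ = -⅓ ≈ -0.33333)
M(C, E) = -⅔ - C/3 (M(C, E) = -(2 + C)/3 = -⅔ - C/3)
-M(-112, 151) = -(-⅔ - ⅓*(-112)) = -(-⅔ + 112/3) = -1*110/3 = -110/3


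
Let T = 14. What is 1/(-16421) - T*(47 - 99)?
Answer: 11954487/16421 ≈ 728.00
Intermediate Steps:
1/(-16421) - T*(47 - 99) = 1/(-16421) - 14*(47 - 99) = -1/16421 - 14*(-52) = -1/16421 - 1*(-728) = -1/16421 + 728 = 11954487/16421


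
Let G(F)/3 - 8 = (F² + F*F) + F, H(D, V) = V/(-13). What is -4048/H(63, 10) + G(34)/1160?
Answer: 3055723/580 ≈ 5268.5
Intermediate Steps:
H(D, V) = -V/13 (H(D, V) = V*(-1/13) = -V/13)
G(F) = 24 + 3*F + 6*F² (G(F) = 24 + 3*((F² + F*F) + F) = 24 + 3*((F² + F²) + F) = 24 + 3*(2*F² + F) = 24 + 3*(F + 2*F²) = 24 + (3*F + 6*F²) = 24 + 3*F + 6*F²)
-4048/H(63, 10) + G(34)/1160 = -4048/((-1/13*10)) + (24 + 3*34 + 6*34²)/1160 = -4048/(-10/13) + (24 + 102 + 6*1156)*(1/1160) = -4048*(-13/10) + (24 + 102 + 6936)*(1/1160) = 26312/5 + 7062*(1/1160) = 26312/5 + 3531/580 = 3055723/580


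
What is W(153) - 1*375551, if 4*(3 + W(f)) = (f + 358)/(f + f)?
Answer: -459677585/1224 ≈ -3.7555e+5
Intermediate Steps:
W(f) = -3 + (358 + f)/(8*f) (W(f) = -3 + ((f + 358)/(f + f))/4 = -3 + ((358 + f)/((2*f)))/4 = -3 + ((358 + f)*(1/(2*f)))/4 = -3 + ((358 + f)/(2*f))/4 = -3 + (358 + f)/(8*f))
W(153) - 1*375551 = (1/8)*(358 - 23*153)/153 - 1*375551 = (1/8)*(1/153)*(358 - 3519) - 375551 = (1/8)*(1/153)*(-3161) - 375551 = -3161/1224 - 375551 = -459677585/1224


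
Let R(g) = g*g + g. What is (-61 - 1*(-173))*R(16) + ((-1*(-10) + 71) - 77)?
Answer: 30468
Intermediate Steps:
R(g) = g + g² (R(g) = g² + g = g + g²)
(-61 - 1*(-173))*R(16) + ((-1*(-10) + 71) - 77) = (-61 - 1*(-173))*(16*(1 + 16)) + ((-1*(-10) + 71) - 77) = (-61 + 173)*(16*17) + ((10 + 71) - 77) = 112*272 + (81 - 77) = 30464 + 4 = 30468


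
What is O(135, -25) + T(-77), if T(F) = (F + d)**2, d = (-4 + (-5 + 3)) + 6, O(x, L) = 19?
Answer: 5948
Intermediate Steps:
d = 0 (d = (-4 - 2) + 6 = -6 + 6 = 0)
T(F) = F**2 (T(F) = (F + 0)**2 = F**2)
O(135, -25) + T(-77) = 19 + (-77)**2 = 19 + 5929 = 5948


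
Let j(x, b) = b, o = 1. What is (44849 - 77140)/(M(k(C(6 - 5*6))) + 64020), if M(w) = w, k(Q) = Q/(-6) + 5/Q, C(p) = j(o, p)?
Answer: -774984/1536571 ≈ -0.50436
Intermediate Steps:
C(p) = p
k(Q) = 5/Q - Q/6 (k(Q) = Q*(-1/6) + 5/Q = -Q/6 + 5/Q = 5/Q - Q/6)
(44849 - 77140)/(M(k(C(6 - 5*6))) + 64020) = (44849 - 77140)/((5/(6 - 5*6) - (6 - 5*6)/6) + 64020) = -32291/((5/(6 - 30) - (6 - 30)/6) + 64020) = -32291/((5/(-24) - 1/6*(-24)) + 64020) = -32291/((5*(-1/24) + 4) + 64020) = -32291/((-5/24 + 4) + 64020) = -32291/(91/24 + 64020) = -32291/1536571/24 = -32291*24/1536571 = -774984/1536571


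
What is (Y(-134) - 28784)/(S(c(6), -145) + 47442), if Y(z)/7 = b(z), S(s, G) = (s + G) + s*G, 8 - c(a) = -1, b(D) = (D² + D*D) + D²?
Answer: 348292/46001 ≈ 7.5714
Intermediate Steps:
b(D) = 3*D² (b(D) = (D² + D²) + D² = 2*D² + D² = 3*D²)
c(a) = 9 (c(a) = 8 - 1*(-1) = 8 + 1 = 9)
S(s, G) = G + s + G*s (S(s, G) = (G + s) + G*s = G + s + G*s)
Y(z) = 21*z² (Y(z) = 7*(3*z²) = 21*z²)
(Y(-134) - 28784)/(S(c(6), -145) + 47442) = (21*(-134)² - 28784)/((-145 + 9 - 145*9) + 47442) = (21*17956 - 28784)/((-145 + 9 - 1305) + 47442) = (377076 - 28784)/(-1441 + 47442) = 348292/46001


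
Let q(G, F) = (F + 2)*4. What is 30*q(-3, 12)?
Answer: 1680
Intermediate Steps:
q(G, F) = 8 + 4*F (q(G, F) = (2 + F)*4 = 8 + 4*F)
30*q(-3, 12) = 30*(8 + 4*12) = 30*(8 + 48) = 30*56 = 1680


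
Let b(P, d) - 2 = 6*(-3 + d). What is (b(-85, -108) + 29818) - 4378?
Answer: 24776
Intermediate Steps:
b(P, d) = -16 + 6*d (b(P, d) = 2 + 6*(-3 + d) = 2 + (-18 + 6*d) = -16 + 6*d)
(b(-85, -108) + 29818) - 4378 = ((-16 + 6*(-108)) + 29818) - 4378 = ((-16 - 648) + 29818) - 4378 = (-664 + 29818) - 4378 = 29154 - 4378 = 24776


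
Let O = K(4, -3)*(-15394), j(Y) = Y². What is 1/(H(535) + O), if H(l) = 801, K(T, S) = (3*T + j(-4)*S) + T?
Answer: 1/493409 ≈ 2.0267e-6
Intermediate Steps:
K(T, S) = 4*T + 16*S (K(T, S) = (3*T + (-4)²*S) + T = (3*T + 16*S) + T = 4*T + 16*S)
O = 492608 (O = (4*4 + 16*(-3))*(-15394) = (16 - 48)*(-15394) = -32*(-15394) = 492608)
1/(H(535) + O) = 1/(801 + 492608) = 1/493409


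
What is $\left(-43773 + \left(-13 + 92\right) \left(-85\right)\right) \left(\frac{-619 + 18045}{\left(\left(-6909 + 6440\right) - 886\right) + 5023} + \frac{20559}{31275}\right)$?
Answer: $- \frac{2610265623188}{9559725} \approx -2.7305 \cdot 10^{5}$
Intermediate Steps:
$\left(-43773 + \left(-13 + 92\right) \left(-85\right)\right) \left(\frac{-619 + 18045}{\left(\left(-6909 + 6440\right) - 886\right) + 5023} + \frac{20559}{31275}\right) = \left(-43773 + 79 \left(-85\right)\right) \left(\frac{17426}{\left(-469 - 886\right) + 5023} + 20559 \cdot \frac{1}{31275}\right) = \left(-43773 - 6715\right) \left(\frac{17426}{-1355 + 5023} + \frac{6853}{10425}\right) = - 50488 \left(\frac{17426}{3668} + \frac{6853}{10425}\right) = - 50488 \left(17426 \cdot \frac{1}{3668} + \frac{6853}{10425}\right) = - 50488 \left(\frac{8713}{1834} + \frac{6853}{10425}\right) = \left(-50488\right) \frac{103401427}{19119450} = - \frac{2610265623188}{9559725}$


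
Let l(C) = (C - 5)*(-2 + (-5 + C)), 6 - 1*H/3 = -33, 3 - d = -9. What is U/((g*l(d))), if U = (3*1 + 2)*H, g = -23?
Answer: -117/161 ≈ -0.72671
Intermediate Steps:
d = 12 (d = 3 - 1*(-9) = 3 + 9 = 12)
H = 117 (H = 18 - 3*(-33) = 18 + 99 = 117)
l(C) = (-7 + C)*(-5 + C) (l(C) = (-5 + C)*(-7 + C) = (-7 + C)*(-5 + C))
U = 585 (U = (3*1 + 2)*117 = (3 + 2)*117 = 5*117 = 585)
U/((g*l(d))) = 585/((-23*(35 + 12**2 - 12*12))) = 585/((-23*(35 + 144 - 144))) = 585/((-23*35)) = 585/(-805) = 585*(-1/805) = -117/161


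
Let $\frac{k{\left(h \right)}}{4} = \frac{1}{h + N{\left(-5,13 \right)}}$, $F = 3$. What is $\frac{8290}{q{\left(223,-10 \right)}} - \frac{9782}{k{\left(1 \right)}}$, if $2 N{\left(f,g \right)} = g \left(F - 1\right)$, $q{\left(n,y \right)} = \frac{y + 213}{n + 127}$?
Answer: $- \frac{578373}{29} \approx -19944.0$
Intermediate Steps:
$q{\left(n,y \right)} = \frac{213 + y}{127 + n}$
$N{\left(f,g \right)} = g$ ($N{\left(f,g \right)} = \frac{g \left(3 - 1\right)}{2} = \frac{g 2}{2} = \frac{2 g}{2} = g$)
$k{\left(h \right)} = \frac{4}{13 + h}$ ($k{\left(h \right)} = \frac{4}{h + 13} = \frac{4}{13 + h}$)
$\frac{8290}{q{\left(223,-10 \right)}} - \frac{9782}{k{\left(1 \right)}} = \frac{8290}{\frac{1}{127 + 223} \left(213 - 10\right)} - \frac{9782}{4 \frac{1}{13 + 1}} = \frac{8290}{\frac{1}{350} \cdot 203} - \frac{9782}{4 \cdot \frac{1}{14}} = \frac{8290}{\frac{29}{50}} - \frac{9782}{\frac{2}{7}} = 8290 \cdot \frac{50}{29} - 34237 = \frac{414500}{29} - 34237 = - \frac{578373}{29}$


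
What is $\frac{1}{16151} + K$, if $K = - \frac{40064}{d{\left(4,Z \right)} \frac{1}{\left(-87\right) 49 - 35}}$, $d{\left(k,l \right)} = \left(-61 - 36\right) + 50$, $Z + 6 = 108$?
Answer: $- \frac{2781122607825}{759097} \approx -3.6637 \cdot 10^{6}$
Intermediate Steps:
$Z = 102$ ($Z = -6 + 108 = 102$)
$d{\left(k,l \right)} = -47$ ($d{\left(k,l \right)} = -97 + 50 = -47$)
$K = - \frac{172195072}{47}$ ($K = - \frac{40064}{\left(-47\right) \frac{1}{\left(-87\right) 49 - 35}} = - \frac{40064}{\left(-47\right) \frac{1}{-4263 - 35}} = - \frac{40064}{\left(-47\right) \frac{1}{-4298}} = - \frac{40064}{\left(-47\right) \left(- \frac{1}{4298}\right)} = - \frac{40064}{\frac{47}{4298}} = \left(-40064\right) \frac{4298}{47} = - \frac{172195072}{47} \approx -3.6637 \cdot 10^{6}$)
$\frac{1}{16151} + K = \frac{1}{16151} - \frac{172195072}{47} = - \frac{2781122607825}{759097}$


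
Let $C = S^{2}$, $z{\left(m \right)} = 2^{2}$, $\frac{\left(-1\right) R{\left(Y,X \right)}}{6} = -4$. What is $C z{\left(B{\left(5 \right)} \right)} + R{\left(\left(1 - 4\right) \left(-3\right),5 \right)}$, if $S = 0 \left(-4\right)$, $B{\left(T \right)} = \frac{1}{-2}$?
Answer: $24$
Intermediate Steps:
$R{\left(Y,X \right)} = 24$ ($R{\left(Y,X \right)} = \left(-6\right) \left(-4\right) = 24$)
$B{\left(T \right)} = - \frac{1}{2}$
$S = 0$
$z{\left(m \right)} = 4$
$C = 0$ ($C = 0^{2} = 0$)
$C z{\left(B{\left(5 \right)} \right)} + R{\left(\left(1 - 4\right) \left(-3\right),5 \right)} = 0 \cdot 4 + 24 = 0 + 24 = 24$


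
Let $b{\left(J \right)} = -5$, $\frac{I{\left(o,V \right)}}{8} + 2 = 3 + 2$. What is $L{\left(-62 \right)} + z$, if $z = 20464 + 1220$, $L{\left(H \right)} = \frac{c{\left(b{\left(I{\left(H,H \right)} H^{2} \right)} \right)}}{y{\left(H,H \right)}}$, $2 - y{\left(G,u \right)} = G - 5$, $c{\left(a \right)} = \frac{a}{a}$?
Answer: $\frac{1496197}{69} \approx 21684.0$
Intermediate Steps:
$I{\left(o,V \right)} = 24$ ($I{\left(o,V \right)} = -16 + 8 \left(3 + 2\right) = -16 + 8 \cdot 5 = -16 + 40 = 24$)
$c{\left(a \right)} = 1$
$y{\left(G,u \right)} = 7 - G$ ($y{\left(G,u \right)} = 2 - \left(G - 5\right) = 2 - \left(-5 + G\right) = 7 - G$)
$L{\left(H \right)} = \frac{1}{7 - H}$ ($L{\left(H \right)} = 1 \frac{1}{7 - H} = \frac{1}{7 - H}$)
$z = 21684$
$L{\left(-62 \right)} + z = - \frac{1}{-7 - 62} + 21684 = - \frac{1}{-69} + 21684 = \left(-1\right) \left(- \frac{1}{69}\right) + 21684 = \frac{1}{69} + 21684 = \frac{1496197}{69}$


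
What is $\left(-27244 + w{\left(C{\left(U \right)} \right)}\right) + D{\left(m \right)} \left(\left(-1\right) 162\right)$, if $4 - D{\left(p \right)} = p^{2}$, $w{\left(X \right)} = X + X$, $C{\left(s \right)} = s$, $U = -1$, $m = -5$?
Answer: $-23844$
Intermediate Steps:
$w{\left(X \right)} = 2 X$
$D{\left(p \right)} = 4 - p^{2}$
$\left(-27244 + w{\left(C{\left(U \right)} \right)}\right) + D{\left(m \right)} \left(\left(-1\right) 162\right) = \left(-27244 + 2 \left(-1\right)\right) + \left(4 - \left(-5\right)^{2}\right) \left(\left(-1\right) 162\right) = \left(-27244 - 2\right) + \left(4 - 25\right) \left(-162\right) = -27246 + \left(4 - 25\right) \left(-162\right) = -27246 - -3402 = -27246 + 3402 = -23844$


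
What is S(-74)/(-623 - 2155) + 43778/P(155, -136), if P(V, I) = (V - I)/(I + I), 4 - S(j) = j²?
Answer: -5512960816/134733 ≈ -40918.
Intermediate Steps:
S(j) = 4 - j²
P(V, I) = (V - I)/(2*I) (P(V, I) = (V - I)/((2*I)) = (V - I)*(1/(2*I)) = (V - I)/(2*I))
S(-74)/(-623 - 2155) + 43778/P(155, -136) = (4 - 1*(-74)²)/(-623 - 2155) + 43778/(((½)*(155 - 1*(-136))/(-136))) = (4 - 1*5476)/(-2778) + 43778/(((½)*(-1/136)*(155 + 136))) = (4 - 5476)*(-1/2778) + 43778/(((½)*(-1/136)*291)) = -5472*(-1/2778) + 43778/(-291/272) = 912/463 + 43778*(-272/291) = 912/463 - 11907616/291 = -5512960816/134733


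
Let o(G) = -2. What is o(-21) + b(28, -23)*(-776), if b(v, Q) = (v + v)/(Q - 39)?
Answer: 21666/31 ≈ 698.90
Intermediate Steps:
b(v, Q) = 2*v/(-39 + Q) (b(v, Q) = (2*v)/(-39 + Q) = 2*v/(-39 + Q))
o(-21) + b(28, -23)*(-776) = -2 + (2*28/(-39 - 23))*(-776) = -2 + (2*28/(-62))*(-776) = -2 + (2*28*(-1/62))*(-776) = -2 - 28/31*(-776) = -2 + 21728/31 = 21666/31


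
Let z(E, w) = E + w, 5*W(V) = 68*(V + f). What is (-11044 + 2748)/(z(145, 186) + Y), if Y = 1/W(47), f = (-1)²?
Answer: -27078144/1080389 ≈ -25.063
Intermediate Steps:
f = 1
W(V) = 68/5 + 68*V/5 (W(V) = (68*(V + 1))/5 = (68*(1 + V))/5 = (68 + 68*V)/5 = 68/5 + 68*V/5)
Y = 5/3264 (Y = 1/(68/5 + (68/5)*47) = 1/(68/5 + 3196/5) = 1/(3264/5) = 5/3264 ≈ 0.0015319)
(-11044 + 2748)/(z(145, 186) + Y) = (-11044 + 2748)/((145 + 186) + 5/3264) = -8296/(331 + 5/3264) = -8296/1080389/3264 = -8296*3264/1080389 = -27078144/1080389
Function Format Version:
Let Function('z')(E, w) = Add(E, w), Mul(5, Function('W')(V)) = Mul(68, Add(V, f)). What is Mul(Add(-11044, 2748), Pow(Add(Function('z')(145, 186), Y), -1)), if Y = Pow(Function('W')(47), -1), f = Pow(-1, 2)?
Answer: Rational(-27078144, 1080389) ≈ -25.063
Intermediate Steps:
f = 1
Function('W')(V) = Add(Rational(68, 5), Mul(Rational(68, 5), V)) (Function('W')(V) = Mul(Rational(1, 5), Mul(68, Add(V, 1))) = Mul(Rational(1, 5), Mul(68, Add(1, V))) = Mul(Rational(1, 5), Add(68, Mul(68, V))) = Add(Rational(68, 5), Mul(Rational(68, 5), V)))
Y = Rational(5, 3264) (Y = Pow(Add(Rational(68, 5), Mul(Rational(68, 5), 47)), -1) = Pow(Add(Rational(68, 5), Rational(3196, 5)), -1) = Pow(Rational(3264, 5), -1) = Rational(5, 3264) ≈ 0.0015319)
Mul(Add(-11044, 2748), Pow(Add(Function('z')(145, 186), Y), -1)) = Mul(Add(-11044, 2748), Pow(Add(Add(145, 186), Rational(5, 3264)), -1)) = Mul(-8296, Pow(Add(331, Rational(5, 3264)), -1)) = Mul(-8296, Pow(Rational(1080389, 3264), -1)) = Mul(-8296, Rational(3264, 1080389)) = Rational(-27078144, 1080389)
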